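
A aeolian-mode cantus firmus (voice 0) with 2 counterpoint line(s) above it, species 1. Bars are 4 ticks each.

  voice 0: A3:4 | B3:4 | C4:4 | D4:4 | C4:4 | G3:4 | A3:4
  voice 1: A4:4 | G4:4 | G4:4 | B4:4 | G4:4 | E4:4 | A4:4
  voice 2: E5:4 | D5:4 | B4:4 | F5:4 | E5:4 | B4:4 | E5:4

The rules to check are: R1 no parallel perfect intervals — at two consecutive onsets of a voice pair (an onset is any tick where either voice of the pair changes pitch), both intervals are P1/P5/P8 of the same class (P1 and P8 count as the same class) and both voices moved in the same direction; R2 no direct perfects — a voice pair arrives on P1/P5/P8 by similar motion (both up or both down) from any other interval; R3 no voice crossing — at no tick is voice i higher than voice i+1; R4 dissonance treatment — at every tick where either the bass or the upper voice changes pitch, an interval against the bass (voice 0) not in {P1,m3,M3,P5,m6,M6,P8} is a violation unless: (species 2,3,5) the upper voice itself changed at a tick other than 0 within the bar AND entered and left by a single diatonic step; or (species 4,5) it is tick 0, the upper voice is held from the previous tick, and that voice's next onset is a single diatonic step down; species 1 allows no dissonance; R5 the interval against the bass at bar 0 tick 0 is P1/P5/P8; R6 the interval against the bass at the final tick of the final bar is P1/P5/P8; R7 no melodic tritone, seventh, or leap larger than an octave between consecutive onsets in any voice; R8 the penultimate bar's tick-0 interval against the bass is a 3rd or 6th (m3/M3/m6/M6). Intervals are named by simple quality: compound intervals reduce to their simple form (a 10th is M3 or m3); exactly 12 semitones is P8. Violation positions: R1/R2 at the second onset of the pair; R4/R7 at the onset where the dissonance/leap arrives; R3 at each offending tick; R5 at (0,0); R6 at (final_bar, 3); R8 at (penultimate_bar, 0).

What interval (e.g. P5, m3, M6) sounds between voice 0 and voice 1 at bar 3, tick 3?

M6

voice 0=D4 voice 1=B4 -> M6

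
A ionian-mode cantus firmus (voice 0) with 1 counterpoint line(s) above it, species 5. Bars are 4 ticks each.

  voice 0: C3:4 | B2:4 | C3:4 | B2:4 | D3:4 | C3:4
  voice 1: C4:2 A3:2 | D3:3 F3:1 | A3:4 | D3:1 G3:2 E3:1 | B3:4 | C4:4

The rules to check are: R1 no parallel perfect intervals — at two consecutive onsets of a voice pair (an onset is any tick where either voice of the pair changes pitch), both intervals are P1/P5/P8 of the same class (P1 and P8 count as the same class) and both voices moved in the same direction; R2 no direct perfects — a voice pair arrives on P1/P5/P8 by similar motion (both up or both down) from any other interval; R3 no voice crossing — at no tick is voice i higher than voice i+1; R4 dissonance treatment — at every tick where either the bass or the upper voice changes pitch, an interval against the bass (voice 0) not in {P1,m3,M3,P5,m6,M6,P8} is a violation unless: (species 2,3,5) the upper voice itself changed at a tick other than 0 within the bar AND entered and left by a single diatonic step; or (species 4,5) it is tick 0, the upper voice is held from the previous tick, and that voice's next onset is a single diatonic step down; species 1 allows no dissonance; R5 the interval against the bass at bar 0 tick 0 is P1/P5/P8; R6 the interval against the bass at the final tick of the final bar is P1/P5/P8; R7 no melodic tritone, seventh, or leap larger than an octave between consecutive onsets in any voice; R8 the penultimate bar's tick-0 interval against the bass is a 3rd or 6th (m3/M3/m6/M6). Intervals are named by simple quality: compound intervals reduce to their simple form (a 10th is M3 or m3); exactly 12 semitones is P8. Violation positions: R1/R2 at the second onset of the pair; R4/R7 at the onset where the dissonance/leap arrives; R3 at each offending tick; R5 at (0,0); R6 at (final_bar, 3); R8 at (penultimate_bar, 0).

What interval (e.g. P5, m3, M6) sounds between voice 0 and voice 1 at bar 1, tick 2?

m3

voice 0=B2 voice 1=D3 -> m3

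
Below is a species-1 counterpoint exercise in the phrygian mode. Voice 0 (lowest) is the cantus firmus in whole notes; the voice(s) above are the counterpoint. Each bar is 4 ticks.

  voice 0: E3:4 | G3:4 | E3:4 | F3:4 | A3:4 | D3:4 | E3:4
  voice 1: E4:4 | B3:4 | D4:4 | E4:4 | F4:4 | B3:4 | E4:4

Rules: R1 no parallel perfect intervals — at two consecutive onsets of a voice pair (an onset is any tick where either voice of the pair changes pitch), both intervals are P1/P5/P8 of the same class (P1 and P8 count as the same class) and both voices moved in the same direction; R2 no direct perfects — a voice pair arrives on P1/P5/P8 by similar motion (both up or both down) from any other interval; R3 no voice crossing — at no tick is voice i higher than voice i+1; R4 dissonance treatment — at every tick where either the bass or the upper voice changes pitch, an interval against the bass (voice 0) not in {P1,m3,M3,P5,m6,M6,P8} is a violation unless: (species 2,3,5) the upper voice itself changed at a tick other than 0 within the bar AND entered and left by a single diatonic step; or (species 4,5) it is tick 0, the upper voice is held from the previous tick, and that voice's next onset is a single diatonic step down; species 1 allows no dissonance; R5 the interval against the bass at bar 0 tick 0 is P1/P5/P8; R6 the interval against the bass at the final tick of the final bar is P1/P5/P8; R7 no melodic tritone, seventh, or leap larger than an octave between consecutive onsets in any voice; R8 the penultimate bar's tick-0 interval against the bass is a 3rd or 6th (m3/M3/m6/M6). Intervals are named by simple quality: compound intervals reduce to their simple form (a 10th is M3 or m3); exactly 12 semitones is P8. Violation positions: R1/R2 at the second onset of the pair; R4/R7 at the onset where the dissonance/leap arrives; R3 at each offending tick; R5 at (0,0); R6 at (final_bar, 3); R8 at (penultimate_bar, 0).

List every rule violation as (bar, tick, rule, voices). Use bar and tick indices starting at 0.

(2, 0, R4, (0, 1))
(3, 0, R4, (0, 1))
(5, 0, R7, (1,))
(6, 0, R2, (0, 1))

bar 0: v0=E3 v1=E4 downbeat P8
bar 1: v0=G3 v1=B3 downbeat M3
bar 2: v0=E3 v1=D4 downbeat m7
bar 3: v0=F3 v1=E4 downbeat M7
bar 4: v0=A3 v1=F4 downbeat m6
bar 5: v0=D3 v1=B3 downbeat M6
bar 6: v0=E3 v1=E4 downbeat P8
  -> R4 @ bar 2 tick 0 v(0, 1): E3/D4 m7 untreated
  -> R4 @ bar 3 tick 0 v(0, 1): F3/E4 M7 untreated
  -> R7 @ bar 5 tick 0 v(1,): F4->B3 leap 6st
  -> R2 @ bar 6 tick 0 v(0, 1): D3/B3 M6 -> E3/E4 P8 similar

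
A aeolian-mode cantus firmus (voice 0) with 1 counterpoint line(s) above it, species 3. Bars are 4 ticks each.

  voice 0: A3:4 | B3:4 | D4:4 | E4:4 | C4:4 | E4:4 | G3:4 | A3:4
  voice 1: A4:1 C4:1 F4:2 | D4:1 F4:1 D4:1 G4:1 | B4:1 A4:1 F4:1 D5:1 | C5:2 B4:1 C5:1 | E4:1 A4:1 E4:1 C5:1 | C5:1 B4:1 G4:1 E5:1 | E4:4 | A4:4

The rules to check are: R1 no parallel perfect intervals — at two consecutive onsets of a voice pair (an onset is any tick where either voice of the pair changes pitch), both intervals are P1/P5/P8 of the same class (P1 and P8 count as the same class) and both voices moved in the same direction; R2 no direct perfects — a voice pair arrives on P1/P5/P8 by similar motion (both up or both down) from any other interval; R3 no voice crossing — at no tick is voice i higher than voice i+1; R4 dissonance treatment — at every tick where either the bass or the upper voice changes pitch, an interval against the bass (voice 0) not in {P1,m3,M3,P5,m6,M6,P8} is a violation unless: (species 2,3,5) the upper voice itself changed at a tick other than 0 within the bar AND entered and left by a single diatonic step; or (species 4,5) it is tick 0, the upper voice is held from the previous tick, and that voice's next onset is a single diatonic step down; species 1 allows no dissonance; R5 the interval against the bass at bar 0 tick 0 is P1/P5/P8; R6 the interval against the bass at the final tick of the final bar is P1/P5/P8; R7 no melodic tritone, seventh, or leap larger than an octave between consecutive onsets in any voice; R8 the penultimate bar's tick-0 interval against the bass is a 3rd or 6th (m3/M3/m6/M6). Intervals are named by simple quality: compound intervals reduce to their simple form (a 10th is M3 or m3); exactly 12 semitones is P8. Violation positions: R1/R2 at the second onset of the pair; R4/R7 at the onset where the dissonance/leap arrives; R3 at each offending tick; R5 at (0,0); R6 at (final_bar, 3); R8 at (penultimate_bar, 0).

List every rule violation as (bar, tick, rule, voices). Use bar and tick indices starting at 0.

(1, 1, R4, (0, 1))
(7, 0, R2, (0, 1))

bar 0: v0=A3 v1=A4 downbeat P8
bar 1: v0=B3 v1=D4 downbeat m3
bar 2: v0=D4 v1=B4 downbeat M6
bar 3: v0=E4 v1=C5 downbeat m6
bar 4: v0=C4 v1=E4 downbeat M3
bar 5: v0=E4 v1=C5 downbeat m6
bar 6: v0=G3 v1=E4 downbeat M6
bar 7: v0=A3 v1=A4 downbeat P8
  -> R4 @ bar 1 tick 1 v(0, 1): B3/F4 TT untreated
  -> R2 @ bar 7 tick 0 v(0, 1): G3/E4 M6 -> A3/A4 P8 similar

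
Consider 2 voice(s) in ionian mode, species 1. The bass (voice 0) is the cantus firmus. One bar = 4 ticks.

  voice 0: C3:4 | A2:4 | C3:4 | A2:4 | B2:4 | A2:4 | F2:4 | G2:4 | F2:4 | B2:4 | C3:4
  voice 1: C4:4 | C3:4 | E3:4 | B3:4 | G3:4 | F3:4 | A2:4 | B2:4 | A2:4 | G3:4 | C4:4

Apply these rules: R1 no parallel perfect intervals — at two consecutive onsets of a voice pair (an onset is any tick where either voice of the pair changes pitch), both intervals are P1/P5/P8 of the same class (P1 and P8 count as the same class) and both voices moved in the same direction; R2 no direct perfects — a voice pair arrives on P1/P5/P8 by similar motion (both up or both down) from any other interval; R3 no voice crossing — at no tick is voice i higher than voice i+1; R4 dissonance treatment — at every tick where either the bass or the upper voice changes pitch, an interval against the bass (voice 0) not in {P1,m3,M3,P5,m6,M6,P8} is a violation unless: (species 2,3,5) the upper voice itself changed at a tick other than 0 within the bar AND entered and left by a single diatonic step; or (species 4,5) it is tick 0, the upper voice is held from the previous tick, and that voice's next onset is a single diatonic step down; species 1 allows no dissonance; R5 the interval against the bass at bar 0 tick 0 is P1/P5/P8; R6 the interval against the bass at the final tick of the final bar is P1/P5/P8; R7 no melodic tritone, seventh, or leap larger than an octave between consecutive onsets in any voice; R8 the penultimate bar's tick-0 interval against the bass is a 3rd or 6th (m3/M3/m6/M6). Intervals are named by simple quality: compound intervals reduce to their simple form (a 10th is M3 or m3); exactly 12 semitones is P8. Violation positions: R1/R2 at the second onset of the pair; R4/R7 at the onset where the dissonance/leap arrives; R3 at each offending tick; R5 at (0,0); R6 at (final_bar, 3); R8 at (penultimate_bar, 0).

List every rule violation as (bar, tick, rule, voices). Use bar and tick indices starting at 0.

(3, 0, R4, (0, 1))
(9, 0, R7, (0,))
(9, 0, R7, (1,))
(10, 0, R2, (0, 1))

bar 0: v0=C3 v1=C4 downbeat P8
bar 1: v0=A2 v1=C3 downbeat m3
bar 2: v0=C3 v1=E3 downbeat M3
bar 3: v0=A2 v1=B3 downbeat M2
bar 4: v0=B2 v1=G3 downbeat m6
bar 5: v0=A2 v1=F3 downbeat m6
bar 6: v0=F2 v1=A2 downbeat M3
bar 7: v0=G2 v1=B2 downbeat M3
bar 8: v0=F2 v1=A2 downbeat M3
bar 9: v0=B2 v1=G3 downbeat m6
bar 10: v0=C3 v1=C4 downbeat P8
  -> R4 @ bar 3 tick 0 v(0, 1): A2/B3 M2 untreated
  -> R7 @ bar 9 tick 0 v(0,): F2->B2 leap 6st
  -> R7 @ bar 9 tick 0 v(1,): A2->G3 leap 10st
  -> R2 @ bar 10 tick 0 v(0, 1): B2/G3 m6 -> C3/C4 P8 similar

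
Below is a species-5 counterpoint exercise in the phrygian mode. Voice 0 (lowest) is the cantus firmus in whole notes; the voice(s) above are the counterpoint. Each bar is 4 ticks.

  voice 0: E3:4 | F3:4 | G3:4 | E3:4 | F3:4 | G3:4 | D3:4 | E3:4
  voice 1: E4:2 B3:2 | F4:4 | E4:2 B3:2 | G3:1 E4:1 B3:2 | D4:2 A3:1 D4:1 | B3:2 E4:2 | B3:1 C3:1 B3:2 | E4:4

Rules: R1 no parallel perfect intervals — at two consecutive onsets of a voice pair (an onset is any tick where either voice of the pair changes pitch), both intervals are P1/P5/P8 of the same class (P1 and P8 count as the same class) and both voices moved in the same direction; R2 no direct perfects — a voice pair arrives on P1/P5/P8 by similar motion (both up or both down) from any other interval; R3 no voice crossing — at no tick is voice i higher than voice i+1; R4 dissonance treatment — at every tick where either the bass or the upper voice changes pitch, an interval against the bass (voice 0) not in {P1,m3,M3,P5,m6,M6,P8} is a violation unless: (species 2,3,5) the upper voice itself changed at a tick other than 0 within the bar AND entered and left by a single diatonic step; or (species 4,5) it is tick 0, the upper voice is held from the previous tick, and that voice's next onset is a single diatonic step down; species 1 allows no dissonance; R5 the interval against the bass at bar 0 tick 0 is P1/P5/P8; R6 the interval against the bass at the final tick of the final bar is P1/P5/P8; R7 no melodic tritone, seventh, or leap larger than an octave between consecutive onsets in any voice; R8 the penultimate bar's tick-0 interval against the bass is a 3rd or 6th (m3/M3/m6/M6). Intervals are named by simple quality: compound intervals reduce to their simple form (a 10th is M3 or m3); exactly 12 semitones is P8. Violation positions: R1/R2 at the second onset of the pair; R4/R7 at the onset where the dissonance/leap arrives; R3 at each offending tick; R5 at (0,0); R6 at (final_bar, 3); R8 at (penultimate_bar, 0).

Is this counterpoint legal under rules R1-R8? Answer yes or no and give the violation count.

No (7 violations)

bar 0: v0=E3 v1=E4 (P8)
bar 1: v0=F3 v1=F4 (P8)
bar 2: v0=G3 v1=E4 (M6)
bar 3: v0=E3 v1=G3 (m3)
bar 4: v0=F3 v1=D4 (M6)
bar 5: v0=G3 v1=B3 (M3)
bar 6: v0=D3 v1=B3 (M6)
bar 7: v0=E3 v1=E4 (P8)
  R2 @ bar1.0: E3/B3 P5 -> F3/F4 P8 similar
  R7 @ bar1.0: B3->F4 leap 6st
  R3 @ bar6.1: D3 above C3
  R4 @ bar6.1: D3/C3 M2 untreated
  R7 @ bar6.1: B3->C3 leap 11st
  R7 @ bar6.2: C3->B3 leap 11st
  R2 @ bar7.0: D3/B3 M6 -> E3/E4 P8 similar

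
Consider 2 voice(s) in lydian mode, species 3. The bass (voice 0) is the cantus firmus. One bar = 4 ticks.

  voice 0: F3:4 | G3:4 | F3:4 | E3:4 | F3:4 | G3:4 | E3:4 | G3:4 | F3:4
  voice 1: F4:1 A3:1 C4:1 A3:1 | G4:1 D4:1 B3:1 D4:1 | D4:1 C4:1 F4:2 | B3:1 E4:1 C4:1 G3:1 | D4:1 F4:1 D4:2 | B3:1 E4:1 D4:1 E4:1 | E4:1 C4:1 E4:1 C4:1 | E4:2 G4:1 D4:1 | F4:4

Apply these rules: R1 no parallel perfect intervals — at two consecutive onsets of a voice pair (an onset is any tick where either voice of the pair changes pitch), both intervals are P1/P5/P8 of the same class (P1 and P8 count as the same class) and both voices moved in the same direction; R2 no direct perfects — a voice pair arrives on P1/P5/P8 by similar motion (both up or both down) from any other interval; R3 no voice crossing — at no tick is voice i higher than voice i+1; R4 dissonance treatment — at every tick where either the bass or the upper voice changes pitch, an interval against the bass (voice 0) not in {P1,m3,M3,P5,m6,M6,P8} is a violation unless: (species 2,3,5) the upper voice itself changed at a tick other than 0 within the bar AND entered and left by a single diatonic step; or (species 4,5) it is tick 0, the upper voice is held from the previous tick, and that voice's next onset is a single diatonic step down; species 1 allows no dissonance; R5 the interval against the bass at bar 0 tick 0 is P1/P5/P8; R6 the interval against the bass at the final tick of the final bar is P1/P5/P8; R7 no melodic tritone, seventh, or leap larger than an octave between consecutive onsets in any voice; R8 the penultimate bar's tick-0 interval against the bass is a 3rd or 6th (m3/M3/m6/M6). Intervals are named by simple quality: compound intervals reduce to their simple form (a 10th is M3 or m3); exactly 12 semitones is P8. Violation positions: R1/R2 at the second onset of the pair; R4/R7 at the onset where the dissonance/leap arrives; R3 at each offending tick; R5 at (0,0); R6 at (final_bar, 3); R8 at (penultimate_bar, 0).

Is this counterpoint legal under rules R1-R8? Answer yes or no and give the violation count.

No (4 violations)

bar 0: v0=F3 v1=F4 (P8)
bar 1: v0=G3 v1=G4 (P8)
bar 2: v0=F3 v1=D4 (M6)
bar 3: v0=E3 v1=B3 (P5)
bar 4: v0=F3 v1=D4 (M6)
bar 5: v0=G3 v1=B3 (M3)
bar 6: v0=E3 v1=E4 (P8)
bar 7: v0=G3 v1=E4 (M6)
bar 8: v0=F3 v1=F4 (P8)
  R2 @ bar1.0: F3/A3 M3 -> G3/G4 P8 similar
  R7 @ bar1.0: A3->G4 leap 10st
  R2 @ bar3.0: F3/F4 P8 -> E3/B3 P5 similar
  R7 @ bar3.0: F4->B3 leap 6st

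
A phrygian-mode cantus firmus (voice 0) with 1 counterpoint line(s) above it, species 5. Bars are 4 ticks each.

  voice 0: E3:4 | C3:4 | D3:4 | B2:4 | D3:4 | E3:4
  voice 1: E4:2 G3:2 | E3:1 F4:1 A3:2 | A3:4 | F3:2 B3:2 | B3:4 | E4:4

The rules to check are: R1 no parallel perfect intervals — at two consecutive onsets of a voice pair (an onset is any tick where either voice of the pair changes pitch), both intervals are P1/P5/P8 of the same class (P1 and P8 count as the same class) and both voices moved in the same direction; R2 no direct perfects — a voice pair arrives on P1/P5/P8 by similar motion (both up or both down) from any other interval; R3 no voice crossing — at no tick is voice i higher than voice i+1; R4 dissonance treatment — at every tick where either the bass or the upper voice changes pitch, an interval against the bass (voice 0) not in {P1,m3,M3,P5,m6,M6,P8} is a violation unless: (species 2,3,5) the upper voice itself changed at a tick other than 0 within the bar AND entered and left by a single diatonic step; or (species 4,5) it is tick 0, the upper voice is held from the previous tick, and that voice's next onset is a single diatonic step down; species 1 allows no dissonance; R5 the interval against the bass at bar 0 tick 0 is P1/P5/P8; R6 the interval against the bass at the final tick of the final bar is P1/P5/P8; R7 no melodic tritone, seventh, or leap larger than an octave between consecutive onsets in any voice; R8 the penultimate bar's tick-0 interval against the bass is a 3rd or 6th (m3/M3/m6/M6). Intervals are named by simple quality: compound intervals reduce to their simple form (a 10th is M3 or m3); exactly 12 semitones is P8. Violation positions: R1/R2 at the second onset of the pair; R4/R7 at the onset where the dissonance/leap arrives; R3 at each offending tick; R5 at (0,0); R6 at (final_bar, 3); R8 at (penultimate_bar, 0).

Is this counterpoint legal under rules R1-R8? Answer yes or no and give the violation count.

No (5 violations)

bar 0: v0=E3 v1=E4 (P8)
bar 1: v0=C3 v1=E3 (M3)
bar 2: v0=D3 v1=A3 (P5)
bar 3: v0=B2 v1=F3 (TT)
bar 4: v0=D3 v1=B3 (M6)
bar 5: v0=E3 v1=E4 (P8)
  R4 @ bar1.1: C3/F4 P4 untreated
  R7 @ bar1.1: E3->F4 leap 13st
  R4 @ bar3.0: B2/F3 TT untreated
  R7 @ bar3.2: F3->B3 leap 6st
  R2 @ bar5.0: D3/B3 M6 -> E3/E4 P8 similar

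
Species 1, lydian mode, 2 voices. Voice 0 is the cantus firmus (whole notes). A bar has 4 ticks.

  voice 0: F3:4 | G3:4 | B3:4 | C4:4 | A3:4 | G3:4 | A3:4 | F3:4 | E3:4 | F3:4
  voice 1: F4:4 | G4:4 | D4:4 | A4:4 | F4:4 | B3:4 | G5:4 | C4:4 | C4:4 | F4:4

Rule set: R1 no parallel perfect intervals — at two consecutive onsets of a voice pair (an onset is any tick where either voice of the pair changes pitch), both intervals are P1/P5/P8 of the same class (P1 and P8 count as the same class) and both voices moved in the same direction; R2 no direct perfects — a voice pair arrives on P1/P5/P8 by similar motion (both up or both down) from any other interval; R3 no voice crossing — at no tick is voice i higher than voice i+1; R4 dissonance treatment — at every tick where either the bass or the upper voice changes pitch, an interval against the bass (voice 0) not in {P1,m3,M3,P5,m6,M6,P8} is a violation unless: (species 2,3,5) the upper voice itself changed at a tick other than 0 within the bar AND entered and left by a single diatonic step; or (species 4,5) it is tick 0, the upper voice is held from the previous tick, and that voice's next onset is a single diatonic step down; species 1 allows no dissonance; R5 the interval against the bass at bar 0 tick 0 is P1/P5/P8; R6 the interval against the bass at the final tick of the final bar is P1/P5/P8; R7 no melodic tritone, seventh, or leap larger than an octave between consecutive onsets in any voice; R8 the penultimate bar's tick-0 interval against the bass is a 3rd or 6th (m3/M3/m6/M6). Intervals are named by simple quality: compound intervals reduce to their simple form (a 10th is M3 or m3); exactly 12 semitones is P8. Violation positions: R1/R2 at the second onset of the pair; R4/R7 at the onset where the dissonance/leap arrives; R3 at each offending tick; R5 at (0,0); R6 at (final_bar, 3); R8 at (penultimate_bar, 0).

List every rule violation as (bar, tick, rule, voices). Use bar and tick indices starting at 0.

(1, 0, R1, (0, 1))
(5, 0, R7, (1,))
(6, 0, R4, (0, 1))
(6, 0, R7, (1,))
(7, 0, R2, (0, 1))
(7, 0, R7, (1,))
(9, 0, R2, (0, 1))

bar 0: v0=F3 v1=F4 downbeat P8
bar 1: v0=G3 v1=G4 downbeat P8
bar 2: v0=B3 v1=D4 downbeat m3
bar 3: v0=C4 v1=A4 downbeat M6
bar 4: v0=A3 v1=F4 downbeat m6
bar 5: v0=G3 v1=B3 downbeat M3
bar 6: v0=A3 v1=G5 downbeat m7
bar 7: v0=F3 v1=C4 downbeat P5
bar 8: v0=E3 v1=C4 downbeat m6
bar 9: v0=F3 v1=F4 downbeat P8
  -> R1 @ bar 1 tick 0 v(0, 1): F3/F4 P8 -> G3/G4 P8 similar
  -> R7 @ bar 5 tick 0 v(1,): F4->B3 leap 6st
  -> R4 @ bar 6 tick 0 v(0, 1): A3/G5 m7 untreated
  -> R7 @ bar 6 tick 0 v(1,): B3->G5 leap 20st
  -> R2 @ bar 7 tick 0 v(0, 1): A3/G5 m7 -> F3/C4 P5 similar
  -> R7 @ bar 7 tick 0 v(1,): G5->C4 leap 19st
  -> R2 @ bar 9 tick 0 v(0, 1): E3/C4 m6 -> F3/F4 P8 similar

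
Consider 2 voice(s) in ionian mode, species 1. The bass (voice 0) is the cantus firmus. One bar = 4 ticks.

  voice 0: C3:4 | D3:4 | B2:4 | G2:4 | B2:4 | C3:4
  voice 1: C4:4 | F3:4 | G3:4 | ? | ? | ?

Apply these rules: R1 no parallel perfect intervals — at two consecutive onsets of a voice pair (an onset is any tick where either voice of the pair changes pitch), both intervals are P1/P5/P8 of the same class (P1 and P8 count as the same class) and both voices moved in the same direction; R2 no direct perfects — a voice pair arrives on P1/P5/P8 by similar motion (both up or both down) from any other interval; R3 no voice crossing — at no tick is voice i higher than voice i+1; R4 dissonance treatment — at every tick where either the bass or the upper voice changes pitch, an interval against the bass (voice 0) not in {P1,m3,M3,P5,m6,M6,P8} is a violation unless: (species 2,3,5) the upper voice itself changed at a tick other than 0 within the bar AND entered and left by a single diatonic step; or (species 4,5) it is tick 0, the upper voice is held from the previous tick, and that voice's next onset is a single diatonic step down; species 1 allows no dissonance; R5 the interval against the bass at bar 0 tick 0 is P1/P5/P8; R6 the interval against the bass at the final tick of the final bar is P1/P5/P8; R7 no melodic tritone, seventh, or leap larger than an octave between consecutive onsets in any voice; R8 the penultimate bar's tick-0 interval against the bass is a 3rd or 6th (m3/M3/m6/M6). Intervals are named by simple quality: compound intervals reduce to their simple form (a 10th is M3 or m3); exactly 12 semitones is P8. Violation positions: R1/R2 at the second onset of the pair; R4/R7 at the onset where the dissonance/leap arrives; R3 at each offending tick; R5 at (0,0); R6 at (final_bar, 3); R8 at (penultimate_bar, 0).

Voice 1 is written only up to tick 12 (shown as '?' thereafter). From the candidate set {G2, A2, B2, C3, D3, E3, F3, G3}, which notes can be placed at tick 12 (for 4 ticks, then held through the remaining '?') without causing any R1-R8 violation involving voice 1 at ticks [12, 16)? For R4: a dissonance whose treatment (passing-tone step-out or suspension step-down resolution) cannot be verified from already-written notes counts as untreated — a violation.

{B2, E3, G3}

G2: violates R2
A2: violates R4,R7
B2: legal
C3: violates R4
D3: violates R2
E3: legal
F3: violates R4
G3: legal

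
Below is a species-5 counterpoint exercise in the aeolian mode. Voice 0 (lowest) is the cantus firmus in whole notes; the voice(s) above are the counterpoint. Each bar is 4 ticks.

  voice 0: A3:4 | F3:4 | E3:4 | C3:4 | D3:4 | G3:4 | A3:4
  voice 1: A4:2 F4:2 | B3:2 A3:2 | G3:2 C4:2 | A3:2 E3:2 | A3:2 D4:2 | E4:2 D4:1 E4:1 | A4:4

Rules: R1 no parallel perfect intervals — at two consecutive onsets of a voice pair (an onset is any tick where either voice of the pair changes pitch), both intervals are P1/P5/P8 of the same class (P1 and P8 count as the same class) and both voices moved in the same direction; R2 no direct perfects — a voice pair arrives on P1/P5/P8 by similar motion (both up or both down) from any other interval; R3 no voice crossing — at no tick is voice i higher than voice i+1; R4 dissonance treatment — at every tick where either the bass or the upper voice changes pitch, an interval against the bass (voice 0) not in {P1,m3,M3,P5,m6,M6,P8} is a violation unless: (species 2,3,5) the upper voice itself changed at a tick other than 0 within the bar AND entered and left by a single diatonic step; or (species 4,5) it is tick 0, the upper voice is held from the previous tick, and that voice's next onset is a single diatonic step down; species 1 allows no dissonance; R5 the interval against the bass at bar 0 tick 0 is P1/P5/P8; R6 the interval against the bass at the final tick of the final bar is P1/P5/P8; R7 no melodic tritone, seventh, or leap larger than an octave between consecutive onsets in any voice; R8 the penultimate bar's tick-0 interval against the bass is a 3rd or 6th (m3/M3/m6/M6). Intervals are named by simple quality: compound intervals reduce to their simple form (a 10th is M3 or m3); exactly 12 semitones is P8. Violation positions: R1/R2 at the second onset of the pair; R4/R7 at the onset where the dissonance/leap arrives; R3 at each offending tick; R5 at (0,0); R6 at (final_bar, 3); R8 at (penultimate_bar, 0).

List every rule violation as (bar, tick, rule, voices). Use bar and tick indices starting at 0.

bar 0: v0=A3 v1=A4 downbeat P8
bar 1: v0=F3 v1=B3 downbeat TT
bar 2: v0=E3 v1=G3 downbeat m3
bar 3: v0=C3 v1=A3 downbeat M6
bar 4: v0=D3 v1=A3 downbeat P5
bar 5: v0=G3 v1=E4 downbeat M6
bar 6: v0=A3 v1=A4 downbeat P8
  -> R4 @ bar 1 tick 0 v(0, 1): F3/B3 TT untreated
  -> R7 @ bar 1 tick 0 v(1,): F4->B3 leap 6st
  -> R2 @ bar 4 tick 0 v(0, 1): C3/E3 M3 -> D3/A3 P5 similar
  -> R2 @ bar 6 tick 0 v(0, 1): G3/E4 M6 -> A3/A4 P8 similar

(1, 0, R4, (0, 1))
(1, 0, R7, (1,))
(4, 0, R2, (0, 1))
(6, 0, R2, (0, 1))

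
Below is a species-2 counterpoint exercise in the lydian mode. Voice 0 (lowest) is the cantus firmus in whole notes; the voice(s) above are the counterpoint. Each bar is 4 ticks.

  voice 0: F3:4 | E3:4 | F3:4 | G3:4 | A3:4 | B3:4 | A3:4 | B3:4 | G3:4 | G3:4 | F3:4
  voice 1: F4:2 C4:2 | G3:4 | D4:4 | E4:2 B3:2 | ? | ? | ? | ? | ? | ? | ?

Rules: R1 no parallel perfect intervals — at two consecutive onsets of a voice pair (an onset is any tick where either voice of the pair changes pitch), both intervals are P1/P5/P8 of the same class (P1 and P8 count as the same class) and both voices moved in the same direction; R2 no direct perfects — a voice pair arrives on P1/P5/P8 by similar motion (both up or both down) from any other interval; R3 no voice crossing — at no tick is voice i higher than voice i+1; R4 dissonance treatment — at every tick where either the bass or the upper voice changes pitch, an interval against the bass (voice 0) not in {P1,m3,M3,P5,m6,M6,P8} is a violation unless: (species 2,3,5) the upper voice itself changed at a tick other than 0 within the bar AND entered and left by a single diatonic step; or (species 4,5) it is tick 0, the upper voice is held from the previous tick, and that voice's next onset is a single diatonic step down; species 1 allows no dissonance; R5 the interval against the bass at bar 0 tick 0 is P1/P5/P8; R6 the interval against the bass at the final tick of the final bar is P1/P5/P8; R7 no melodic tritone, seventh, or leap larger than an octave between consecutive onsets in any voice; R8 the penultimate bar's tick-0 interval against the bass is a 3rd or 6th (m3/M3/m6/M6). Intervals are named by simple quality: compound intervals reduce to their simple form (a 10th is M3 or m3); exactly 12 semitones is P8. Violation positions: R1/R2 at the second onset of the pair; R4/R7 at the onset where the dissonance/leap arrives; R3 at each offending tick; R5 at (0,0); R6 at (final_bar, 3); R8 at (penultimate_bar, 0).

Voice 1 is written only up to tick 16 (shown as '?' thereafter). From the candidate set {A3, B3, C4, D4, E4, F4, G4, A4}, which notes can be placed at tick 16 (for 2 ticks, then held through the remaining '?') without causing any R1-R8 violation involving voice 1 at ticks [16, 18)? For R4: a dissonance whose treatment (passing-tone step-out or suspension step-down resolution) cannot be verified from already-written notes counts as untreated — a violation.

A3: legal
B3: violates R4
C4: legal
D4: violates R4
E4: violates R2
F4: violates R7
G4: violates R4
A4: violates R2,R7

{A3, C4}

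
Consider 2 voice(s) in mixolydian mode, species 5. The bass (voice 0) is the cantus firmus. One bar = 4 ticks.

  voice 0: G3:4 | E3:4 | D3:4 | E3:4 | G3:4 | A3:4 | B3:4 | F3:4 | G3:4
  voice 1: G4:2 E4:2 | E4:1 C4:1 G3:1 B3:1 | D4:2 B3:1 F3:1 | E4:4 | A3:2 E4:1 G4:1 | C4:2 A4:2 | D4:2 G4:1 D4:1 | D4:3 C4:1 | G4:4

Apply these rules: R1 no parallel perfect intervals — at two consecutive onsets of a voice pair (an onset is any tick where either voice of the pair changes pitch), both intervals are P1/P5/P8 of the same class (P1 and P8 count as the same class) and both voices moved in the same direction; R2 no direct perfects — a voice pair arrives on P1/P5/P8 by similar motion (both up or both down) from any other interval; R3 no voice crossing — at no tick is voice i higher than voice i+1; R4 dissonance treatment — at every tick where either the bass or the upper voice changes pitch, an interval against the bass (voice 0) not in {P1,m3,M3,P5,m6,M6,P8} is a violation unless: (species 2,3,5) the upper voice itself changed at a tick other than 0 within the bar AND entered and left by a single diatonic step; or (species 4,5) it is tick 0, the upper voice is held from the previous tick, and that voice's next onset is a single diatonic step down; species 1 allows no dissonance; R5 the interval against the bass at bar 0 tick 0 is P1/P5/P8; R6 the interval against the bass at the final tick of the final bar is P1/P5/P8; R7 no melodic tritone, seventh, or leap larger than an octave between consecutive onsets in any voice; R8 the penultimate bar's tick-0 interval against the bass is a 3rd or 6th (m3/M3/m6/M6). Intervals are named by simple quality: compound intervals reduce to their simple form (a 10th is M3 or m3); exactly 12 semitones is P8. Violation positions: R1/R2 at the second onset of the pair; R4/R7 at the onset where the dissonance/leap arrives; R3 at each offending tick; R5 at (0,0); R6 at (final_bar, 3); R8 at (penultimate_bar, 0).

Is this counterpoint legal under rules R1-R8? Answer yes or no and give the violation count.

No (6 violations)

bar 0: v0=G3 v1=G4 (P8)
bar 1: v0=E3 v1=E4 (P8)
bar 2: v0=D3 v1=D4 (P8)
bar 3: v0=E3 v1=E4 (P8)
bar 4: v0=G3 v1=A3 (M2)
bar 5: v0=A3 v1=C4 (m3)
bar 6: v0=B3 v1=D4 (m3)
bar 7: v0=F3 v1=D4 (M6)
bar 8: v0=G3 v1=G4 (P8)
  R7 @ bar2.3: B3->F3 leap 6st
  R2 @ bar3.0: D3/F3 m3 -> E3/E4 P8 similar
  R7 @ bar3.0: F3->E4 leap 11st
  R4 @ bar4.0: G3/A3 M2 untreated
  R7 @ bar7.0: B3->F3 leap 6st
  R2 @ bar8.0: F3/C4 P5 -> G3/G4 P8 similar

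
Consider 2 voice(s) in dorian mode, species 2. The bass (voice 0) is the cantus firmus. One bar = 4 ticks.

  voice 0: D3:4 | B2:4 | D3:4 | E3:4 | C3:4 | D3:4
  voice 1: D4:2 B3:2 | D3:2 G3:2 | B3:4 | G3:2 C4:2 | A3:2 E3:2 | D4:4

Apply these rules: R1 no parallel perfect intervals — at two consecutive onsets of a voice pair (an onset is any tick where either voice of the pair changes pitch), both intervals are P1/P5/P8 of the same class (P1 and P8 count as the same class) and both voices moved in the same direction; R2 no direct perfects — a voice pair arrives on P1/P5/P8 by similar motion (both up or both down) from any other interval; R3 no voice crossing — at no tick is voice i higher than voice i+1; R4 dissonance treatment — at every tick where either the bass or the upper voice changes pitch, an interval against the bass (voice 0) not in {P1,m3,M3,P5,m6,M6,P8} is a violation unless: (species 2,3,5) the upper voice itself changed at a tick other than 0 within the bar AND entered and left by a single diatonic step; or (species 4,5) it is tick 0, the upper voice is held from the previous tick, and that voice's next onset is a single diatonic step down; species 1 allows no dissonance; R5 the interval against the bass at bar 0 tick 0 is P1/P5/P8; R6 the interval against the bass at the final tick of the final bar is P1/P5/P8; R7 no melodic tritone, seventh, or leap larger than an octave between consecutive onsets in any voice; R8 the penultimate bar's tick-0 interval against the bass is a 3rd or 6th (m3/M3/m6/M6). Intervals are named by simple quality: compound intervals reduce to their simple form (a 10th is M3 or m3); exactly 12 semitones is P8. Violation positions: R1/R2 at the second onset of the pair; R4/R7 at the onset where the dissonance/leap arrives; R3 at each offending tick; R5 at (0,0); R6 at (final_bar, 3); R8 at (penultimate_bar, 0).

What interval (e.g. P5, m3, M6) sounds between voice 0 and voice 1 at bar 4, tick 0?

voice 0=C3 voice 1=A3 -> M6

M6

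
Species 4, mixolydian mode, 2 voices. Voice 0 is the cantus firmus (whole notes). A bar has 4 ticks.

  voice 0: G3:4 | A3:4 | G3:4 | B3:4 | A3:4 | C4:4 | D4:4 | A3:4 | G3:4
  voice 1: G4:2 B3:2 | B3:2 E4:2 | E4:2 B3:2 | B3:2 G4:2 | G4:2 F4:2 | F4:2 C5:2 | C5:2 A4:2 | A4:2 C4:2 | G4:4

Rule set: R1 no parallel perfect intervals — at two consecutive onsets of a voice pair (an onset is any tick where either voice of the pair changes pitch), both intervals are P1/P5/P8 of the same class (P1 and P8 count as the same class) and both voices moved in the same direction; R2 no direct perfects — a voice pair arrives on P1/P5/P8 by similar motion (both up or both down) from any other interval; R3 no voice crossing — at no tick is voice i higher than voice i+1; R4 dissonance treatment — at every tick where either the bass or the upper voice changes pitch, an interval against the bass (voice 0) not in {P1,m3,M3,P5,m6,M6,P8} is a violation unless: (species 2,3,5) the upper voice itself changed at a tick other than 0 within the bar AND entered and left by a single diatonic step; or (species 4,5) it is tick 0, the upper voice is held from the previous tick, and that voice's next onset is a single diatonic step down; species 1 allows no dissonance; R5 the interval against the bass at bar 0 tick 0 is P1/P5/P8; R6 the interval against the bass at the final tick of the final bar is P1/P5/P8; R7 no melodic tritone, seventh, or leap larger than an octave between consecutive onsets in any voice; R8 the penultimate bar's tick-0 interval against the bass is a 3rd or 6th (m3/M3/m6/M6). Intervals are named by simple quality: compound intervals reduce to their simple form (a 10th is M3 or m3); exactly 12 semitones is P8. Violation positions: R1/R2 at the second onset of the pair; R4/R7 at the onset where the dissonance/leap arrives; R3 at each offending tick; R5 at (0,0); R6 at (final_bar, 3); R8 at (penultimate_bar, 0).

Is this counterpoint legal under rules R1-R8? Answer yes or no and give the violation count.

bar 0: v0=G3 v1=G4 (P8)
bar 1: v0=A3 v1=B3 (M2)
bar 2: v0=G3 v1=E4 (M6)
bar 3: v0=B3 v1=B3 (P1)
bar 4: v0=A3 v1=G4 (m7)
bar 5: v0=C4 v1=F4 (P4)
bar 6: v0=D4 v1=C5 (m7)
bar 7: v0=A3 v1=A4 (P8)
bar 8: v0=G3 v1=G4 (P8)
  R4 @ bar1.0: A3/B3 M2 untreated
  R4 @ bar5.0: C4/F4 P4 untreated
  R4 @ bar6.0: D4/C5 m7 untreated
  R8 @ bar7.0: penult P8 not 3rd/6th

No (4 violations)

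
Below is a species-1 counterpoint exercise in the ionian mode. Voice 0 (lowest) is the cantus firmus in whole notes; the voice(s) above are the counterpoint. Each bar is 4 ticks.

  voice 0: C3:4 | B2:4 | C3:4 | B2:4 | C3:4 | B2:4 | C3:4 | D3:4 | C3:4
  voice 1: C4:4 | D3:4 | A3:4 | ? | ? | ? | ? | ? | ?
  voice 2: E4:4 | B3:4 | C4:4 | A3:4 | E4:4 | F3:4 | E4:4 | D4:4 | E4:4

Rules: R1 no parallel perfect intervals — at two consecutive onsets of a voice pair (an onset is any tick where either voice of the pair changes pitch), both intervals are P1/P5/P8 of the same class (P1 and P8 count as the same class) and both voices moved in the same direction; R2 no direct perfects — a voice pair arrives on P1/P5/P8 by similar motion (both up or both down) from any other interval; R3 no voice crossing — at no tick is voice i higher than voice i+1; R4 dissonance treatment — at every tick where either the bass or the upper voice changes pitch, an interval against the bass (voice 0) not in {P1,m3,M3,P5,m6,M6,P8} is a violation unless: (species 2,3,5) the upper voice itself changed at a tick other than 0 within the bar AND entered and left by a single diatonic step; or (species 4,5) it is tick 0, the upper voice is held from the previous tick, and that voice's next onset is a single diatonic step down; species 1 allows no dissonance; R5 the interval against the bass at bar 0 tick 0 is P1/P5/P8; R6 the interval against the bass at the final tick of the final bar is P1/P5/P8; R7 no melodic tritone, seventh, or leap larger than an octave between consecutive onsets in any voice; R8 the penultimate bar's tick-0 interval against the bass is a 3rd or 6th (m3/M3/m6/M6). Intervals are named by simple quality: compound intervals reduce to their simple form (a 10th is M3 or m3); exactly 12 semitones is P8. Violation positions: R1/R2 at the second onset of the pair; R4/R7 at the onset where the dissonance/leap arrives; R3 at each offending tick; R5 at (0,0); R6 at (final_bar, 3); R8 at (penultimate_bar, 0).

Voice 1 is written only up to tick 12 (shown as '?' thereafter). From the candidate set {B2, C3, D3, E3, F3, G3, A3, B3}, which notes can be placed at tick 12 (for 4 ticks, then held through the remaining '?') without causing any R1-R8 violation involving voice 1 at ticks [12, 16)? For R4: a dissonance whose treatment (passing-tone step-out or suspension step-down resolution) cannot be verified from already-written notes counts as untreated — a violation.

{G3}

B2: violates R2,R7
C3: violates R4
D3: violates R2
E3: violates R4
F3: violates R4
G3: legal
A3: violates R4
B3: violates R3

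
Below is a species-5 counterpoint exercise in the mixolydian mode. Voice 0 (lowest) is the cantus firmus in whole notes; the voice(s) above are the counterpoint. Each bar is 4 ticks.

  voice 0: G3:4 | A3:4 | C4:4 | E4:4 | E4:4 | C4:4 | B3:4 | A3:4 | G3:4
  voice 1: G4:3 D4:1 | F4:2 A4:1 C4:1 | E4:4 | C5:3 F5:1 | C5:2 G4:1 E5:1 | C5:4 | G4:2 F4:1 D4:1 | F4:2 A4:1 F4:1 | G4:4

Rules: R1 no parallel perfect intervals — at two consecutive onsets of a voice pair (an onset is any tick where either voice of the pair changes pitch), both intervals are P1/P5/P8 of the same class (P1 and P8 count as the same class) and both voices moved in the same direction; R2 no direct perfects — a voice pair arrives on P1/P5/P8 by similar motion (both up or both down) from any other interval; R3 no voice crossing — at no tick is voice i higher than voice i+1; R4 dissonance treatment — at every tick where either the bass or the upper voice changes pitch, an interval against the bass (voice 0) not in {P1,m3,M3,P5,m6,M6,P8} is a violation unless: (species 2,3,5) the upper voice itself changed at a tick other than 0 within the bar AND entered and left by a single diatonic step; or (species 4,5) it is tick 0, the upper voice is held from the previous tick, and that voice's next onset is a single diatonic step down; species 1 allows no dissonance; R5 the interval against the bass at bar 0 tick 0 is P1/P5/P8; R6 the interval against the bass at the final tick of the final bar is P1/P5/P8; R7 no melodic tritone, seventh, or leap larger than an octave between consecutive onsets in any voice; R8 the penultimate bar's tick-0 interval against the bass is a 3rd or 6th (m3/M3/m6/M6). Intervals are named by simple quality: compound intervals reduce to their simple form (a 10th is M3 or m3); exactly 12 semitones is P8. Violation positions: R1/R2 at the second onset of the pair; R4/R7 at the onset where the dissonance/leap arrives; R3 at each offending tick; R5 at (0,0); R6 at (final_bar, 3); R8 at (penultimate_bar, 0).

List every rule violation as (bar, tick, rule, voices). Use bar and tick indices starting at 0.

(3, 3, R4, (0, 1))
(5, 0, R1, (0, 1))
(6, 2, R4, (0, 1))

bar 0: v0=G3 v1=G4 downbeat P8
bar 1: v0=A3 v1=F4 downbeat m6
bar 2: v0=C4 v1=E4 downbeat M3
bar 3: v0=E4 v1=C5 downbeat m6
bar 4: v0=E4 v1=C5 downbeat m6
bar 5: v0=C4 v1=C5 downbeat P8
bar 6: v0=B3 v1=G4 downbeat m6
bar 7: v0=A3 v1=F4 downbeat m6
bar 8: v0=G3 v1=G4 downbeat P8
  -> R4 @ bar 3 tick 3 v(0, 1): E4/F5 m2 untreated
  -> R1 @ bar 5 tick 0 v(0, 1): E4/E5 P8 -> C4/C5 P8 similar
  -> R4 @ bar 6 tick 2 v(0, 1): B3/F4 TT untreated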